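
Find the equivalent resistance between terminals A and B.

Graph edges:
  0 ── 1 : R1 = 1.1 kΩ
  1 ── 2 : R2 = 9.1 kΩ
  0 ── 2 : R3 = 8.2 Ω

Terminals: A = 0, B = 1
Reduce the network between node 0 (A) and node 1 (B) by series/parallel combination:
  Rs1 = R3 + R2 (series, joined only at node 2) = 8.2 + 9100 = 9108 Ω
  Rp1 = R1 ‖ Rs1 (parallel, both between nodes 0 and 1) = 1/(1/1100 + 1/9108) = 981.5 Ω
R_eq = 981.5 Ω

Final answer: 981.5 Ω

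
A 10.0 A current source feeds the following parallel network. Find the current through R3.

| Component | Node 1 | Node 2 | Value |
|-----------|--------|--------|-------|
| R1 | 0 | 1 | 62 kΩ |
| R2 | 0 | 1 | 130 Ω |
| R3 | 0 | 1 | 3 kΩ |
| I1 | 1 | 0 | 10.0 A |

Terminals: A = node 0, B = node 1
All resistors sit directly between nodes 0 and 1, so they are in parallel and share one voltage V; the full source current 10 A splits among them.
1/R_par = 1/62000 + 1/130 + 1/3000 = 0.008042 S  =>  R_par = 124.4 Ω
V = I × R_par = 10 × 124.4 = 1244 V
I_R3 = V/R3 = 1244/3000 = 0.4145 A

Final answer: 0.4145 A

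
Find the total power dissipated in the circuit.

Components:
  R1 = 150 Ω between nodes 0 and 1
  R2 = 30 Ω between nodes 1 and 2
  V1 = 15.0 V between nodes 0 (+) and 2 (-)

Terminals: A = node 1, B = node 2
Nodal analysis, taking node 2 as the 0 V reference.
Source V1 fixes V_0 = 15 V.
KCL at each unknown node (sum of currents leaving = 0; resistances in Ω):
  Node 1: (V_1 - 15)/150 + (V_1 - 0)/30 = 0
Collecting terms: 0.04 × V_1 = 0.1  =>  V_1 = 2.5 V
Power in each resistor, P = (ΔV)²/R:
  P_R1 = (15 - 2.5)²/150 = 1.042 W
  P_R2 = (2.5 - 0)²/30 = 0.2083 W
P_total = P_R1 + P_R2 = 1.25 W

Final answer: 1.25 W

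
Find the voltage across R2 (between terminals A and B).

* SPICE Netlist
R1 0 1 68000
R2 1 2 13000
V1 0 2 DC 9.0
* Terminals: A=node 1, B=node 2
R1 and R2 are in series across V1 (node 0 → node 1 → node 2), and the output A–B is taken across R2, so this is a voltage divider.
Series current: I = V1/(R1 + R2) = 9/(68000 + 13000) = 9/81000 = 0.0001111 A
V_R2 = I × R2 = V1 × R2/(R1 + R2) = 9 × 13000/81000 = 1.444 V

Final answer: 1.444 V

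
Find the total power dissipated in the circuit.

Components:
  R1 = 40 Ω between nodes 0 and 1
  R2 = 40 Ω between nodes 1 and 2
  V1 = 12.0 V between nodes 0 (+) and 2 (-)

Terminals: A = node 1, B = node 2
Nodal analysis, taking node 2 as the 0 V reference.
Source V1 fixes V_0 = 12 V.
KCL at each unknown node (sum of currents leaving = 0; resistances in Ω):
  Node 1: (V_1 - 12)/40 + (V_1 - 0)/40 = 0
Collecting terms: 0.05 × V_1 = 0.3  =>  V_1 = 6 V
Power in each resistor, P = (ΔV)²/R:
  P_R1 = (12 - 6)²/40 = 0.9 W
  P_R2 = (6 - 0)²/40 = 0.9 W
P_total = P_R1 + P_R2 = 1.8 W

Final answer: 1.8 W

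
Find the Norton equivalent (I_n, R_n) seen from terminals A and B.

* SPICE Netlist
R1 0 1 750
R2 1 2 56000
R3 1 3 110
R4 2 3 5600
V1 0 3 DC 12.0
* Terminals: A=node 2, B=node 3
Find the Thévenin equivalent first; then I_n = V_th/R_th and R_n = R_th.
Step 1 — V_th is the open-circuit voltage V_A - V_B (nothing connected across the terminals).
Nodal analysis, taking node 3 as the 0 V reference.
Source V1 fixes V_0 = 12 V.
KCL at each unknown node (sum of currents leaving = 0; resistances in Ω):
  Node 1: (V_1 - 12)/750 + (V_1 - V_2)/56000 + (V_1 - 0)/110 = 0
  Node 2: (V_2 - V_1)/56000 + (V_2 - 0)/5600 = 0
Collecting terms (coefficients in siemens):
  0.01044·V_1 - 0.00001786·V_2 = 0.016
  0.0001964·V_2 - 0.00001786·V_1 = 0
Determinant D = (0.01044)(0.0001964) - (-0.00001786)(-0.00001786) = 0.000002051
V_1 = [(0.016)(0.0001964) - (-0.00001786)(0)]/D = 1.532 V
V_2 = [(0.01044)(0) - (0.016)(-0.00001786)]/D = 0.1393 V
V_th = V_2 - V_3 = 0.1393 - 0 = 0.1393 V
Step 2 — R_th: zero the source — replace V1 by a short circuit (node 3 merges into node 0) — and find the resistance seen between A (node 2) and B (node 0).
Reduce the network between node 2 (A) and node 0 (B) by series/parallel combination:
  Rp1 = R1 ‖ R3 (parallel, both between nodes 0 and 1) = 1/(1/750 + 1/110) = 95.93 Ω
  Rs1 = R2 + Rp1 (series, joined only at node 1) = 56000 + 95.93 = 56100 Ω
  Rp2 = R4 ‖ Rs1 (parallel, both between nodes 0 and 2) = 1/(1/5600 + 1/56100) = 5092 Ω
R_th = 5.092 kΩ
I_n = V_th/R_th = 0.1393/5092 = 0.00002736 A, and R_n = R_th = 5.092 kΩ

Final answer: I_n = 2.736e-05 A, R_n = 5.092 kΩ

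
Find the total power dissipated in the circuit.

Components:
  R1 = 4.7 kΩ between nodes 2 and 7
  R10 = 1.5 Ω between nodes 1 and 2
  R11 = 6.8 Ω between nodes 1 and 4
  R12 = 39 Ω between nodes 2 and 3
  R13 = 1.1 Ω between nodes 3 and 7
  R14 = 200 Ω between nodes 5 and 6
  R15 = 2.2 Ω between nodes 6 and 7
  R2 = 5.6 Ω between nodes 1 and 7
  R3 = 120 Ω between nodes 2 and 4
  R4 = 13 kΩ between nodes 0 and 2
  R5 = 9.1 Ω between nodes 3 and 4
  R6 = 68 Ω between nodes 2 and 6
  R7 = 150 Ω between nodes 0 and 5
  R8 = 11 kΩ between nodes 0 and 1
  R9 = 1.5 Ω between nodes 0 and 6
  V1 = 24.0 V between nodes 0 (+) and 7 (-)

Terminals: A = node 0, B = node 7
Nodal analysis, taking node 7 as the 0 V reference.
Source V1 fixes V_0 = 24 V.
KCL at each unknown node (sum of currents leaving = 0; resistances in Ω):
  Node 1: (V_1 - 0)/5.6 + (V_1 - 24)/11000 + (V_1 - V_2)/1.5 + (V_1 - V_4)/6.8 = 0
  Node 2: (V_2 - 0)/4700 + (V_2 - V_4)/120 + (V_2 - 24)/13000 + (V_2 - V_6)/68 + (V_2 - V_1)/1.5 + (V_2 - V_3)/39 = 0
  Node 3: (V_3 - V_4)/9.1 + (V_3 - V_2)/39 + (V_3 - 0)/1.1 = 0
  Node 4: (V_4 - V_2)/120 + (V_4 - V_3)/9.1 + (V_4 - V_1)/6.8 = 0
  Node 5: (V_5 - 24)/150 + (V_5 - V_6)/200 = 0
  Node 6: (V_6 - V_2)/68 + (V_6 - 24)/1.5 + (V_6 - V_5)/200 + (V_6 - 0)/2.2 = 0
Collecting terms (coefficients in siemens):
  0.9924·V_1 - 0.6667·V_2 - 0.1471·V_4 = 0.002182
  0.7156·V_2 - 0.6667·V_1 - 0.02564·V_3 - 0.008333·V_4 - 0.01471·V_6 = 0.001846
  1.045·V_3 - 0.02564·V_2 - 0.1099·V_4 = 0
  0.2653·V_4 - 0.1471·V_1 - 0.008333·V_2 - 0.1099·V_3 = 0
  0.01167·V_5 - 0.005·V_6 = 0.16
  1.141·V_6 - 0.01471·V_2 - 0.005·V_5 = 16
Solving these 6 simultaneous equations (Gaussian elimination) gives:
  V_1 = 0.7306 V, V_2 = 0.9814 V, V_3 = 0.07312 V, V_4 = 0.4661 V
  V_5 = 19.77 V, V_6 = 14.12 V
Power in each resistor, P = (ΔV)²/R:
  P_R1 = (0.9814 - 0)²/4700 = 0.0002049 W
  P_R2 = (0.7306 - 0)²/5.6 = 0.09531 W
  P_R3 = (0.9814 - 0.4661)²/120 = 0.002213 W
  P_R4 = (24 - 0.9814)²/13000 = 0.04076 W
  P_R5 = (0.07312 - 0.4661)²/9.1 = 0.01697 W
  P_R6 = (0.9814 - 14.12)²/68 = 2.54 W
  P_R7 = (24 - 19.77)²/150 = 0.1195 W
  P_R8 = (24 - 0.7306)²/11000 = 0.04922 W
  P_R9 = (24 - 14.12)²/1.5 = 65.04 W
  P_R10 = (0.7306 - 0.9814)²/1.5 = 0.04195 W
  P_R11 = (0.7306 - 0.4661)²/6.8 = 0.01029 W
  P_R12 = (0.9814 - 0.07312)²/39 = 0.02115 W
  P_R13 = (0.07312 - 0)²/1.1 = 0.004861 W
  P_R14 = (19.77 - 14.12)²/200 = 0.1593 W
  P_R15 = (14.12 - 0)²/2.2 = 90.66 W
P_total = P_R1 + P_R2 + P_R3 + P_R4 + P_R5 + P_R6 + P_R7 + P_R8 + P_R9 + P_R10 + P_R11 + P_R12 + P_R13 + P_R14 + P_R15 = 158.8 W

Final answer: 158.8 W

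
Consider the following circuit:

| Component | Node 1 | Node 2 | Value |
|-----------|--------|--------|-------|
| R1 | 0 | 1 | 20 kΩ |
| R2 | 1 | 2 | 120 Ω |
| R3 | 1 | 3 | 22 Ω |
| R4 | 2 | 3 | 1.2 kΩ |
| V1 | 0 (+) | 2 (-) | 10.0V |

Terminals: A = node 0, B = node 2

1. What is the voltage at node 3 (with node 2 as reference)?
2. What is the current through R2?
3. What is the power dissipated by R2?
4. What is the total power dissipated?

Nodal analysis, taking node 2 as the 0 V reference.
Source V1 fixes V_0 = 10 V.
KCL at each unknown node (sum of currents leaving = 0; resistances in Ω):
  Node 1: (V_1 - 10)/20000 + (V_1 - 0)/120 + (V_1 - V_3)/22 = 0
  Node 3: (V_3 - V_1)/22 + (V_3 - 0)/1200 = 0
Collecting terms (coefficients in siemens):
  0.05384·V_1 - 0.04545·V_3 = 0.0005
  0.04629·V_3 - 0.04545·V_1 = 0
Determinant D = (0.05384)(0.04629) - (-0.04545)(-0.04545) = 0.0004259
V_1 = [(0.0005)(0.04629) - (-0.04545)(0)]/D = 0.05434 V
V_3 = [(0.05384)(0) - (0.0005)(-0.04545)]/D = 0.05336 V
Part 1:
  Read off the nodal solution: V_3 = 0.05336 V
Part 2:
  I_R2 = (V_1 - V_2)/R2 = (0.05434 - 0)/120 = 0.0004528 A
  Magnitude: I_R2 = 0.0004528 A
Part 3:
  I_R2 = (V_1 - V_2)/R2 = (0.05434 - 0)/120 = 0.0004528 A
  P_R2 = I_R2² × R2 = (0.0004528)² × 120 = 0.00002461 W
Part 4:
  Power in each resistor, P = (ΔV)²/R:
    P_R1 = (10 - 0.05434)²/20000 = 0.004946 W
    P_R2 = (0.05434 - 0)²/120 = 0.00002461 W
    P_R3 = (0.05434 - 0.05336)²/22 = 0.0000000435 W
    P_R4 = (0 - 0.05336)²/1200 = 0.000002373 W
  P_total = P_R1 + P_R2 + P_R3 + P_R4 = 0.004973 W

Final answers:
1. V_3 = 0.05336 V
2. I_R2 = 0.0004528 A
3. P_R2 = 2.461e-05 W
4. P_total = 0.004973 W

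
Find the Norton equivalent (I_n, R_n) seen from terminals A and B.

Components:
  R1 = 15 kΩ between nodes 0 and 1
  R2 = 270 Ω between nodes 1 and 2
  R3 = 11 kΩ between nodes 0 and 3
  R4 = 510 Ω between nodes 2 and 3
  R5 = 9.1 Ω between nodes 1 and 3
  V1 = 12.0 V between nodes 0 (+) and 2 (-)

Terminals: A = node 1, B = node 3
Find the Thévenin equivalent first; then I_n = V_th/R_th and R_n = R_th.
Step 1 — V_th is the open-circuit voltage V_A - V_B (nothing connected across the terminals).
Nodal analysis, taking node 2 as the 0 V reference.
Source V1 fixes V_0 = 12 V.
KCL at each unknown node (sum of currents leaving = 0; resistances in Ω):
  Node 1: (V_1 - 12)/15000 + (V_1 - 0)/270 + (V_1 - V_3)/9.1 = 0
  Node 3: (V_3 - 12)/11000 + (V_3 - 0)/510 + (V_3 - V_1)/9.1 = 0
Collecting terms (coefficients in siemens):
  0.1137·V_1 - 0.1099·V_3 = 0.0008
  0.1119·V_3 - 0.1099·V_1 = 0.001091
Determinant D = (0.1137)(0.1119) - (-0.1099)(-0.1099) = 0.0006475
V_1 = [(0.0008)(0.1119) - (-0.1099)(0.001091)]/D = 0.3234 V
V_3 = [(0.1137)(0.001091) - (0.0008)(-0.1099)]/D = 0.3273 V
V_th = V_1 - V_3 = 0.3234 - 0.3273 = -0.003817 V
Step 2 — R_th: zero the source — replace V1 by a short circuit (node 2 merges into node 0) — and find the resistance seen between A (node 1) and B (node 3).
Reduce the network between node 1 (A) and node 3 (B) by series/parallel combination:
  Rp1 = R1 ‖ R2 (parallel, both between nodes 0 and 1) = 1/(1/15000 + 1/270) = 265.2 Ω
  Rp2 = R3 ‖ R4 (parallel, both between nodes 0 and 3) = 1/(1/11000 + 1/510) = 487.4 Ω
  Rs1 = Rp1 + Rp2 (series, joined only at node 0) = 265.2 + 487.4 = 752.6 Ω
  Rp3 = R5 ‖ Rs1 (parallel, both between nodes 1 and 3) = 1/(1/9.1 + 1/752.6) = 8.991 Ω
R_th = 8.991 Ω
I_n = V_th/R_th = -0.003817/8.991 = -0.0004246 A, and R_n = R_th = 8.991 Ω

Final answer: I_n = -0.0004246 A, R_n = 8.991 Ω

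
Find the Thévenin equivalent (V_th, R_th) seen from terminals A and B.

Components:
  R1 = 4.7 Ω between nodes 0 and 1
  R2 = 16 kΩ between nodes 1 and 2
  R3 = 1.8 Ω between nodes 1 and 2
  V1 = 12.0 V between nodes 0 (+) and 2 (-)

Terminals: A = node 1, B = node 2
Step 1 — V_th is the open-circuit voltage V_A - V_B (nothing connected across the terminals).
Nodal analysis, taking node 2 as the 0 V reference.
Source V1 fixes V_0 = 12 V.
KCL at each unknown node (sum of currents leaving = 0; resistances in Ω):
  Node 1: (V_1 - 12)/4.7 + (V_1 - 0)/16000 + (V_1 - 0)/1.8 = 0
Collecting terms: 0.7684 × V_1 = 2.553  =>  V_1 = 3.323 V
V_th = V_1 - V_2 = 3.323 - 0 = 3.323 V
Step 2 — R_th: zero the source — replace V1 by a short circuit (node 2 merges into node 0) — and find the resistance seen between A (node 1) and B (node 0).
Reduce the network between node 1 (A) and node 0 (B) by series/parallel combination:
  Rp1 = R1 ‖ R2 ‖ R3 (parallel, all between nodes 0 and 1) = 1/(1/4.7 + 1/16000 + 1/1.8) = 1.301 Ω
R_th = 1.301 Ω

Final answer: V_th = 3.323 V, R_th = 1.301 Ω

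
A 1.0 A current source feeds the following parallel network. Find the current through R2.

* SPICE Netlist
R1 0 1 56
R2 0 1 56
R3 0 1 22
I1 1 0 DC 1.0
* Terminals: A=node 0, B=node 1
All resistors sit directly between nodes 0 and 1, so they are in parallel and share one voltage V; the full source current 1 A splits among them.
1/R_par = 1/56 + 1/56 + 1/22 = 0.08117 S  =>  R_par = 12.32 Ω
V = I × R_par = 1 × 12.32 = 12.32 V
I_R2 = V/R2 = 12.32/56 = 0.22 A

Final answer: 0.22 A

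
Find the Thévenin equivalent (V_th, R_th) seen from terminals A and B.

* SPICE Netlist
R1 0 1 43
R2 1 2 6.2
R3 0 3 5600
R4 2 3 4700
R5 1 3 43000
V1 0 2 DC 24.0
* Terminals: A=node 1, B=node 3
Step 1 — V_th is the open-circuit voltage V_A - V_B (nothing connected across the terminals).
Nodal analysis, taking node 2 as the 0 V reference.
Source V1 fixes V_0 = 24 V.
KCL at each unknown node (sum of currents leaving = 0; resistances in Ω):
  Node 1: (V_1 - 24)/43 + (V_1 - 0)/6.2 + (V_1 - V_3)/43000 = 0
  Node 3: (V_3 - 24)/5600 + (V_3 - 0)/4700 + (V_3 - V_1)/43000 = 0
Collecting terms (coefficients in siemens):
  0.1846·V_1 - 0.00002326·V_3 = 0.5581
  0.0004146·V_3 - 0.00002326·V_1 = 0.004286
Determinant D = (0.1846)(0.0004146) - (-0.00002326)(-0.00002326) = 0.00007652
V_1 = [(0.5581)(0.0004146) - (-0.00002326)(0.004286)]/D = 3.025 V
V_3 = [(0.1846)(0.004286) - (0.5581)(-0.00002326)]/D = 10.51 V
V_th = V_1 - V_3 = 3.025 - 10.51 = -7.482 V
Step 2 — R_th: zero the source — replace V1 by a short circuit (node 2 merges into node 0) — and find the resistance seen between A (node 1) and B (node 3).
Reduce the network between node 1 (A) and node 3 (B) by series/parallel combination:
  Rp1 = R1 ‖ R2 (parallel, both between nodes 0 and 1) = 1/(1/43 + 1/6.2) = 5.419 Ω
  Rp2 = R3 ‖ R4 (parallel, both between nodes 0 and 3) = 1/(1/5600 + 1/4700) = 2555 Ω
  Rs1 = Rp1 + Rp2 (series, joined only at node 0) = 5.419 + 2555 = 2561 Ω
  Rp3 = R5 ‖ Rs1 (parallel, both between nodes 1 and 3) = 1/(1/43000 + 1/2561) = 2417 Ω
R_th = 2.417 kΩ

Final answer: V_th = -7.482 V, R_th = 2.417 kΩ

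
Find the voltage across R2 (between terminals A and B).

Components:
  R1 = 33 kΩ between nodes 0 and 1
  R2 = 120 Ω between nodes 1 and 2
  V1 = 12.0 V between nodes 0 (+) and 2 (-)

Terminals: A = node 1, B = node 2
R1 and R2 are in series across V1 (node 0 → node 1 → node 2), and the output A–B is taken across R2, so this is a voltage divider.
Series current: I = V1/(R1 + R2) = 12/(33000 + 120) = 12/33120 = 0.0003623 A
V_R2 = I × R2 = V1 × R2/(R1 + R2) = 12 × 120/33120 = 0.04348 V

Final answer: 0.04348 V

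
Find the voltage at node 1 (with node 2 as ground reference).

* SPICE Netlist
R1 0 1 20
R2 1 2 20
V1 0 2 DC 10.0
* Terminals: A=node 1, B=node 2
Nodal analysis, taking node 2 as the 0 V reference.
Source V1 fixes V_0 = 10 V.
KCL at each unknown node (sum of currents leaving = 0; resistances in Ω):
  Node 1: (V_1 - 10)/20 + (V_1 - 0)/20 = 0
Collecting terms: 0.1 × V_1 = 0.5  =>  V_1 = 5 V
The requested potential is V_1 = 5 V.

Final answer: V_1 = 5 V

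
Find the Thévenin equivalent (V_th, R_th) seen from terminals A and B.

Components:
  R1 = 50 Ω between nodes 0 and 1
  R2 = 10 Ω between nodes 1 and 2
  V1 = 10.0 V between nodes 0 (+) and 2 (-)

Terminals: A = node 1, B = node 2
Step 1 — V_th is the open-circuit voltage V_A - V_B (nothing connected across the terminals).
Nodal analysis, taking node 2 as the 0 V reference.
Source V1 fixes V_0 = 10 V.
KCL at each unknown node (sum of currents leaving = 0; resistances in Ω):
  Node 1: (V_1 - 10)/50 + (V_1 - 0)/10 = 0
Collecting terms: 0.12 × V_1 = 0.2  =>  V_1 = 1.667 V
V_th = V_1 - V_2 = 1.667 - 0 = 1.667 V
Step 2 — R_th: zero the source — replace V1 by a short circuit (node 2 merges into node 0) — and find the resistance seen between A (node 1) and B (node 0).
Reduce the network between node 1 (A) and node 0 (B) by series/parallel combination:
  Rp1 = R1 ‖ R2 (parallel, both between nodes 0 and 1) = 1/(1/50 + 1/10) = 8.333 Ω
R_th = 8.333 Ω

Final answer: V_th = 1.667 V, R_th = 8.333 Ω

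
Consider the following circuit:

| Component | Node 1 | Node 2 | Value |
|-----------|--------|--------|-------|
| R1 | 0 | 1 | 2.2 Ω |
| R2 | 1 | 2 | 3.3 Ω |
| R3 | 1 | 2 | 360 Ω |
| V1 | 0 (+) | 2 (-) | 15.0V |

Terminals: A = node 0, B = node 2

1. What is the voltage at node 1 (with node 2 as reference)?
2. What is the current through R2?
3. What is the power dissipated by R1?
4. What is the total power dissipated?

Nodal analysis, taking node 2 as the 0 V reference.
Source V1 fixes V_0 = 15 V.
KCL at each unknown node (sum of currents leaving = 0; resistances in Ω):
  Node 1: (V_1 - 15)/2.2 + (V_1 - 0)/3.3 + (V_1 - 0)/360 = 0
Collecting terms: 0.7604 × V_1 = 6.818  =>  V_1 = 8.967 V
Part 1:
  Read off the nodal solution: V_1 = 8.967 V
Part 2:
  I_R2 = (V_1 - V_2)/R2 = (8.967 - 0)/3.3 = 2.717 A
  Magnitude: I_R2 = 2.717 A
Part 3:
  I_R1 = (V_0 - V_1)/R1 = (15 - 8.967)/2.2 = 2.742 A
  P_R1 = I_R1² × R1 = (2.742)² × 2.2 = 16.54 W
Part 4:
  Power in each resistor, P = (ΔV)²/R:
    P_R1 = (15 - 8.967)²/2.2 = 16.54 W
    P_R2 = (8.967 - 0)²/3.3 = 24.37 W
    P_R3 = (8.967 - 0)²/360 = 0.2234 W
  P_total = P_R1 + P_R2 + P_R3 = 41.13 W

Final answers:
1. V_1 = 8.967 V
2. I_R2 = 2.717 A
3. P_R1 = 16.54 W
4. P_total = 41.13 W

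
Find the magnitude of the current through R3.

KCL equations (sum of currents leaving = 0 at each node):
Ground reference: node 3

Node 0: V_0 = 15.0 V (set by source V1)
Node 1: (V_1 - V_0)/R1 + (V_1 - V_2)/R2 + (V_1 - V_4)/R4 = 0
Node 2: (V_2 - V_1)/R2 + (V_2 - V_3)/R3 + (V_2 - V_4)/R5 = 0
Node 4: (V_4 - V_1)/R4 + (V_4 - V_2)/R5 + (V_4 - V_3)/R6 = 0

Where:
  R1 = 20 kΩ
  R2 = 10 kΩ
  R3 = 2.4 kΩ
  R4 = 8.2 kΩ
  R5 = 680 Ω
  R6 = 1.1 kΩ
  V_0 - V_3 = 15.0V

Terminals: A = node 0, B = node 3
Nodal analysis, taking node 3 as the 0 V reference.
Source V1 fixes V_0 = 15 V.
KCL at each unknown node (sum of currents leaving = 0; resistances in Ω):
  Node 1: (V_1 - 15)/20000 + (V_1 - V_2)/10000 + (V_1 - V_4)/8200 = 0
  Node 2: (V_2 - V_1)/10000 + (V_2 - 0)/2400 + (V_2 - V_4)/680 = 0
  Node 4: (V_4 - V_1)/8200 + (V_4 - V_2)/680 + (V_4 - 0)/1100 = 0
Collecting terms (coefficients in siemens):
  0.000272·V_1 - 0.0001·V_2 - 0.000122·V_4 = 0.00075
  0.001987·V_2 - 0.0001·V_1 - 0.001471·V_4 = 0
  0.002502·V_4 - 0.000122·V_1 - 0.001471·V_2 = 0
Solving these 3 simultaneous equations (Gaussian elimination) gives:
  V_1 = 3.128 V, V_2 = 0.4784 V, V_4 = 0.4337 V
I_R3 = (V_2 - V_3)/R3 = (0.4784 - 0)/2400 = 0.0001993 A
|I_R3| = 0.0001993 A

Final answer: |I_R3| = 0.0001993 A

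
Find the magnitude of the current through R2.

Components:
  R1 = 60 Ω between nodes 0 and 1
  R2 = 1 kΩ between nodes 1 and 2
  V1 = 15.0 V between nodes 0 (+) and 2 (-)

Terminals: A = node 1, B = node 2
Nodal analysis, taking node 2 as the 0 V reference.
Source V1 fixes V_0 = 15 V.
KCL at each unknown node (sum of currents leaving = 0; resistances in Ω):
  Node 1: (V_1 - 15)/60 + (V_1 - 0)/1000 = 0
Collecting terms: 0.01767 × V_1 = 0.25  =>  V_1 = 14.15 V
I_R2 = (V_1 - V_2)/R2 = (14.15 - 0)/1000 = 0.01415 A
|I_R2| = 0.01415 A

Final answer: |I_R2| = 0.01415 A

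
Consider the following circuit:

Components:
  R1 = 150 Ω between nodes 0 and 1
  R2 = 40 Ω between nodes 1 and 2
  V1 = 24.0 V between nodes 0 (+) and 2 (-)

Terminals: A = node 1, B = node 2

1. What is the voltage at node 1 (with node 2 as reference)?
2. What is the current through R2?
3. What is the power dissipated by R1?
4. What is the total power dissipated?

Nodal analysis, taking node 2 as the 0 V reference.
Source V1 fixes V_0 = 24 V.
KCL at each unknown node (sum of currents leaving = 0; resistances in Ω):
  Node 1: (V_1 - 24)/150 + (V_1 - 0)/40 = 0
Collecting terms: 0.03167 × V_1 = 0.16  =>  V_1 = 5.053 V
Part 1:
  Read off the nodal solution: V_1 = 5.053 V
Part 2:
  I_R2 = (V_1 - V_2)/R2 = (5.053 - 0)/40 = 0.1263 A
  Magnitude: I_R2 = 0.1263 A
Part 3:
  I_R1 = (V_0 - V_1)/R1 = (24 - 5.053)/150 = 0.1263 A
  P_R1 = I_R1² × R1 = (0.1263)² × 150 = 2.393 W
Part 4:
  Power in each resistor, P = (ΔV)²/R:
    P_R1 = (24 - 5.053)²/150 = 2.393 W
    P_R2 = (5.053 - 0)²/40 = 0.6382 W
  P_total = P_R1 + P_R2 = 3.032 W

Final answers:
1. V_1 = 5.053 V
2. I_R2 = 0.1263 A
3. P_R1 = 2.393 W
4. P_total = 3.032 W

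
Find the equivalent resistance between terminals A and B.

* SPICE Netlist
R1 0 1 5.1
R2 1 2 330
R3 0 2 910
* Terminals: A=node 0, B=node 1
Reduce the network between node 0 (A) and node 1 (B) by series/parallel combination:
  Rs1 = R3 + R2 (series, joined only at node 2) = 910 + 330 = 1240 Ω
  Rp1 = R1 ‖ Rs1 (parallel, both between nodes 0 and 1) = 1/(1/5.1 + 1/1240) = 5.079 Ω
R_eq = 5.079 Ω

Final answer: 5.079 Ω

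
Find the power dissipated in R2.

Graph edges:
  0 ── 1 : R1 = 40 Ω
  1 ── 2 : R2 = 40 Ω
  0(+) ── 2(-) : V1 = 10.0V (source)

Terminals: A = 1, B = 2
Nodal analysis, taking node 2 as the 0 V reference.
Source V1 fixes V_0 = 10 V.
KCL at each unknown node (sum of currents leaving = 0; resistances in Ω):
  Node 1: (V_1 - 10)/40 + (V_1 - 0)/40 = 0
Collecting terms: 0.05 × V_1 = 0.25  =>  V_1 = 5 V
I_R2 = (V_1 - V_2)/R2 = (5 - 0)/40 = 0.125 A
P_R2 = I_R2² × R2 = (0.125)² × 40 = 0.625 W

Final answer: 0.625 W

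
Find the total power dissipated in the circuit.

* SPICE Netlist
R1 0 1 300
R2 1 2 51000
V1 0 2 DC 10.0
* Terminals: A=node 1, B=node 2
Nodal analysis, taking node 2 as the 0 V reference.
Source V1 fixes V_0 = 10 V.
KCL at each unknown node (sum of currents leaving = 0; resistances in Ω):
  Node 1: (V_1 - 10)/300 + (V_1 - 0)/51000 = 0
Collecting terms: 0.003353 × V_1 = 0.03333  =>  V_1 = 9.942 V
Power in each resistor, P = (ΔV)²/R:
  P_R1 = (10 - 9.942)²/300 = 0.0000114 W
  P_R2 = (9.942 - 0)²/51000 = 0.001938 W
P_total = P_R1 + P_R2 = 0.001949 W

Final answer: 0.001949 W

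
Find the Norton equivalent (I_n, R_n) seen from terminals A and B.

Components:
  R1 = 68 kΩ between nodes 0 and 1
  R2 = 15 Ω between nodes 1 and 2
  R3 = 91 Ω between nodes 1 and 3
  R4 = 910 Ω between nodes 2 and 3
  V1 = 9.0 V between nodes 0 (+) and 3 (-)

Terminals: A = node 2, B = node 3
Find the Thévenin equivalent first; then I_n = V_th/R_th and R_n = R_th.
Step 1 — V_th is the open-circuit voltage V_A - V_B (nothing connected across the terminals).
Nodal analysis, taking node 3 as the 0 V reference.
Source V1 fixes V_0 = 9 V.
KCL at each unknown node (sum of currents leaving = 0; resistances in Ω):
  Node 1: (V_1 - 9)/68000 + (V_1 - V_2)/15 + (V_1 - 0)/91 = 0
  Node 2: (V_2 - V_1)/15 + (V_2 - 0)/910 = 0
Collecting terms (coefficients in siemens):
  0.07767·V_1 - 0.06667·V_2 = 0.0001324
  0.06777·V_2 - 0.06667·V_1 = 0
Determinant D = (0.07767)(0.06777) - (-0.06667)(-0.06667) = 0.0008189
V_1 = [(0.0001324)(0.06777) - (-0.06667)(0)]/D = 0.01095 V
V_2 = [(0.07767)(0) - (0.0001324)(-0.06667)]/D = 0.01077 V
V_th = V_2 - V_3 = 0.01077 - 0 = 0.01077 V
Step 2 — R_th: zero the source — replace V1 by a short circuit (node 3 merges into node 0) — and find the resistance seen between A (node 2) and B (node 0).
Reduce the network between node 2 (A) and node 0 (B) by series/parallel combination:
  Rp1 = R1 ‖ R3 (parallel, both between nodes 0 and 1) = 1/(1/68000 + 1/91) = 90.88 Ω
  Rs1 = R2 + Rp1 (series, joined only at node 1) = 15 + 90.88 = 105.9 Ω
  Rp2 = R4 ‖ Rs1 (parallel, both between nodes 0 and 2) = 1/(1/910 + 1/105.9) = 94.84 Ω
R_th = 94.84 Ω
I_n = V_th/R_th = 0.01077/94.84 = 0.0001136 A, and R_n = R_th = 94.84 Ω

Final answer: I_n = 0.0001136 A, R_n = 94.84 Ω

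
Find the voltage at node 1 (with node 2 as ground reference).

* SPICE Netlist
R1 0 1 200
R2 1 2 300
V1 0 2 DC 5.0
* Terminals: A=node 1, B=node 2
Nodal analysis, taking node 2 as the 0 V reference.
Source V1 fixes V_0 = 5 V.
KCL at each unknown node (sum of currents leaving = 0; resistances in Ω):
  Node 1: (V_1 - 5)/200 + (V_1 - 0)/300 = 0
Collecting terms: 0.008333 × V_1 = 0.025  =>  V_1 = 3 V
The requested potential is V_1 = 3 V.

Final answer: V_1 = 3 V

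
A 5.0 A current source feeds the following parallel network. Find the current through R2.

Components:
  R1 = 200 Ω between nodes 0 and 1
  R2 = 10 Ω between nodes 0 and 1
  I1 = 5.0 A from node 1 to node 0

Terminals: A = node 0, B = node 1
All resistors sit directly between nodes 0 and 1, so they are in parallel and share one voltage V; the full source current 5 A splits among them.
1/R_par = 1/200 + 1/10 = 0.105 S  =>  R_par = 9.524 Ω
V = I × R_par = 5 × 9.524 = 47.62 V
I_R2 = V/R2 = 47.62/10 = 4.762 A

Final answer: 4.762 A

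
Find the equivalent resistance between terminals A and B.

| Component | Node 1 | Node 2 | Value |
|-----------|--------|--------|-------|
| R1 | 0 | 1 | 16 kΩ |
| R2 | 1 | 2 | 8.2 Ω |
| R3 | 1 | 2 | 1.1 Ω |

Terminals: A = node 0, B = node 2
Reduce the network between node 0 (A) and node 2 (B) by series/parallel combination:
  Rp1 = R2 ‖ R3 (parallel, both between nodes 1 and 2) = 1/(1/8.2 + 1/1.1) = 0.9699 Ω
  Rs1 = R1 + Rp1 (series, joined only at node 1) = 16000 + 0.9699 = 16000 Ω
R_eq = 16 kΩ

Final answer: 16 kΩ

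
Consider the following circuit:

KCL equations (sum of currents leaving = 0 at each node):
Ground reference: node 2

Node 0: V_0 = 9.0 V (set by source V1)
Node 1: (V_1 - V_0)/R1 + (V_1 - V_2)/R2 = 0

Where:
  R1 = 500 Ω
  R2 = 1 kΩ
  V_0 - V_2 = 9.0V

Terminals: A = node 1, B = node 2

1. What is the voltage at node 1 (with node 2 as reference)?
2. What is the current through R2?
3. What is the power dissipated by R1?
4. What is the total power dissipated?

Nodal analysis, taking node 2 as the 0 V reference.
Source V1 fixes V_0 = 9 V.
KCL at each unknown node (sum of currents leaving = 0; resistances in Ω):
  Node 1: (V_1 - 9)/500 + (V_1 - 0)/1000 = 0
Collecting terms: 0.003 × V_1 = 0.018  =>  V_1 = 6 V
Part 1:
  Read off the nodal solution: V_1 = 6 V
Part 2:
  I_R2 = (V_1 - V_2)/R2 = (6 - 0)/1000 = 0.006 A
  Magnitude: I_R2 = 0.006 A
Part 3:
  I_R1 = (V_0 - V_1)/R1 = (9 - 6)/500 = 0.006 A
  P_R1 = I_R1² × R1 = (0.006)² × 500 = 0.018 W
Part 4:
  Power in each resistor, P = (ΔV)²/R:
    P_R1 = (9 - 6)²/500 = 0.018 W
    P_R2 = (6 - 0)²/1000 = 0.036 W
  P_total = P_R1 + P_R2 = 0.054 W

Final answers:
1. V_1 = 6 V
2. I_R2 = 0.006 A
3. P_R1 = 0.018 W
4. P_total = 0.054 W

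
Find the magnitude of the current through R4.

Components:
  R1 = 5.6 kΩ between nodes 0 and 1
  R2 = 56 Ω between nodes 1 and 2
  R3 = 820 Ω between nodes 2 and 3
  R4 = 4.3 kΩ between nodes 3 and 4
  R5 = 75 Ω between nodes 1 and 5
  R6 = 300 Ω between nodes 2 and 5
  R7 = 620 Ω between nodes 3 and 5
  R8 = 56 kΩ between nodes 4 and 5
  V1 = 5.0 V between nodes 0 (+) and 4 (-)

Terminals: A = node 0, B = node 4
Nodal analysis, taking node 4 as the 0 V reference.
Source V1 fixes V_0 = 5 V.
KCL at each unknown node (sum of currents leaving = 0; resistances in Ω):
  Node 1: (V_1 - 5)/5600 + (V_1 - V_2)/56 + (V_1 - V_5)/75 = 0
  Node 2: (V_2 - V_1)/56 + (V_2 - V_3)/820 + (V_2 - V_5)/300 = 0
  Node 3: (V_3 - V_2)/820 + (V_3 - 0)/4300 + (V_3 - V_5)/620 = 0
  Node 5: (V_5 - V_1)/75 + (V_5 - V_2)/300 + (V_5 - V_3)/620 + (V_5 - 0)/56000 = 0
Collecting terms (coefficients in siemens):
  0.03137·V_1 - 0.01786·V_2 - 0.01333·V_5 = 0.0008929
  0.02241·V_2 - 0.01786·V_1 - 0.00122·V_3 - 0.003333·V_5 = 0
  0.003065·V_3 - 0.00122·V_2 - 0.001613·V_5 = 0
  0.0183·V_5 - 0.01333·V_1 - 0.003333·V_2 - 0.001613·V_3 = 0
Solving these 4 simultaneous equations (Gaussian elimination) gives:
  V_1 = 2.18 V, V_2 = 2.168 V, V_3 = 1.999 V, V_5 = 2.16 V
I_R4 = (V_3 - V_4)/R4 = (1.999 - 0)/4300 = 0.0004649 A
|I_R4| = 0.0004649 A

Final answer: |I_R4| = 0.0004649 A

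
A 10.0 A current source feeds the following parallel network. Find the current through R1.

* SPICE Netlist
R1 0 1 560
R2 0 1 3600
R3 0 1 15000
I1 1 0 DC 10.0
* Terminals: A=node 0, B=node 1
All resistors sit directly between nodes 0 and 1, so they are in parallel and share one voltage V; the full source current 10 A splits among them.
1/R_par = 1/560 + 1/3600 + 1/15000 = 0.00213 S  =>  R_par = 469.4 Ω
V = I × R_par = 10 × 469.4 = 4694 V
I_R1 = V/R1 = 4694/560 = 8.383 A

Final answer: 8.383 A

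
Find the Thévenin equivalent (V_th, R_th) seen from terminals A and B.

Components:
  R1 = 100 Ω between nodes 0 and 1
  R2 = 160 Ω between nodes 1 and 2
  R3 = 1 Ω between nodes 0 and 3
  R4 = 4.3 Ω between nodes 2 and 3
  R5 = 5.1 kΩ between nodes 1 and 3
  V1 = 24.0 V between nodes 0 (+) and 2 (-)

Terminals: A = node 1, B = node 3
Step 1 — V_th is the open-circuit voltage V_A - V_B (nothing connected across the terminals).
Nodal analysis, taking node 2 as the 0 V reference.
Source V1 fixes V_0 = 24 V.
KCL at each unknown node (sum of currents leaving = 0; resistances in Ω):
  Node 1: (V_1 - 24)/100 + (V_1 - 0)/160 + (V_1 - V_3)/5100 = 0
  Node 3: (V_3 - 24)/1 + (V_3 - 0)/4.3 + (V_3 - V_1)/5100 = 0
Collecting terms (coefficients in siemens):
  0.01645·V_1 - 0.0001961·V_3 = 0.24
  1.233·V_3 - 0.0001961·V_1 = 24
Determinant D = (0.01645)(1.233) - (-0.0001961)(-0.0001961) = 0.02027
V_1 = [(0.24)(1.233) - (-0.0001961)(24)]/D = 14.83 V
V_3 = [(0.01645)(24) - (0.24)(-0.0001961)]/D = 19.47 V
V_th = V_1 - V_3 = 14.83 - 19.47 = -4.646 V
Step 2 — R_th: zero the source — replace V1 by a short circuit (node 2 merges into node 0) — and find the resistance seen between A (node 1) and B (node 3).
Reduce the network between node 1 (A) and node 3 (B) by series/parallel combination:
  Rp1 = R1 ‖ R2 (parallel, both between nodes 0 and 1) = 1/(1/100 + 1/160) = 61.54 Ω
  Rp2 = R3 ‖ R4 (parallel, both between nodes 0 and 3) = 1/(1/1 + 1/4.3) = 0.8113 Ω
  Rs1 = Rp1 + Rp2 (series, joined only at node 0) = 61.54 + 0.8113 = 62.35 Ω
  Rp3 = R5 ‖ Rs1 (parallel, both between nodes 1 and 3) = 1/(1/5100 + 1/62.35) = 61.6 Ω
R_th = 61.6 Ω

Final answer: V_th = -4.646 V, R_th = 61.6 Ω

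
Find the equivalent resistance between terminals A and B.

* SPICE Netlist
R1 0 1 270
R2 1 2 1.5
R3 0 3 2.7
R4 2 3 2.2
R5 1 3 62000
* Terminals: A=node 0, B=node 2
The network is not a plain series/parallel combination. Inject a 1 A test current into terminal A (node 0) and return it from terminal B (node 2); then R_eq = V_A / (1 A).
Nodal analysis, taking node 2 as the 0 V reference.
Current source I_test pushes 1 A into node 0 and draws it out of node 2.
KCL at each unknown node (sum of currents leaving = 0; resistances in Ω):
  Node 0: (V_0 - V_1)/270 + (V_0 - V_3)/2.7 - 1 = 0
  Node 1: (V_1 - V_0)/270 + (V_1 - 0)/1.5 + (V_1 - V_3)/62000 = 0
  Node 3: (V_3 - V_0)/2.7 + (V_3 - V_1)/62000 + (V_3 - 0)/2.2 = 0
Collecting terms (coefficients in siemens):
  0.3741·V_0 - 0.003704·V_1 - 0.3704·V_3 = 1
  0.6704·V_1 - 0.003704·V_0 - 0.00001613·V_3 = 0
  0.8249·V_3 - 0.3704·V_0 - 0.00001613·V_1 = 0
Solving these 3 simultaneous equations (Gaussian elimination) gives:
  V_0 = 4.813 V, V_1 = 0.02664 V, V_3 = 2.161 V
R_eq = V_0 / 1 A = 4.813 Ω

Final answer: 4.813 Ω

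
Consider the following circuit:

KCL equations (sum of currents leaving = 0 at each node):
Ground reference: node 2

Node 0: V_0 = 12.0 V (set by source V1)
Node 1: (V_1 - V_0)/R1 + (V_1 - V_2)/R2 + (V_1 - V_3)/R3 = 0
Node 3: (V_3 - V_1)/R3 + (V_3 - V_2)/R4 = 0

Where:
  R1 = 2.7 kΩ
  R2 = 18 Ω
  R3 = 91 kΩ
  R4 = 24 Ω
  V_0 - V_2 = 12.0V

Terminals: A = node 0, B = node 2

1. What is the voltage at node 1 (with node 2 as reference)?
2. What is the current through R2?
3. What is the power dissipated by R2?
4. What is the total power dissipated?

Nodal analysis, taking node 2 as the 0 V reference.
Source V1 fixes V_0 = 12 V.
KCL at each unknown node (sum of currents leaving = 0; resistances in Ω):
  Node 1: (V_1 - 12)/2700 + (V_1 - 0)/18 + (V_1 - V_3)/91000 = 0
  Node 3: (V_3 - V_1)/91000 + (V_3 - 0)/24 = 0
Collecting terms (coefficients in siemens):
  0.05594·V_1 - 0.00001099·V_3 = 0.004444
  0.04168·V_3 - 0.00001099·V_1 = 0
Determinant D = (0.05594)(0.04168) - (-0.00001099)(-0.00001099) = 0.002331
V_1 = [(0.004444)(0.04168) - (-0.00001099)(0)]/D = 0.07945 V
V_3 = [(0.05594)(0) - (0.004444)(-0.00001099)]/D = 0.00002095 V
Part 1:
  Read off the nodal solution: V_1 = 0.07945 V
Part 2:
  I_R2 = (V_1 - V_2)/R2 = (0.07945 - 0)/18 = 0.004414 A
  Magnitude: I_R2 = 0.004414 A
Part 3:
  I_R2 = (V_1 - V_2)/R2 = (0.07945 - 0)/18 = 0.004414 A
  P_R2 = I_R2² × R2 = (0.004414)² × 18 = 0.0003507 W
Part 4:
  Power in each resistor, P = (ΔV)²/R:
    P_R1 = (12 - 0.07945)²/2700 = 0.05263 W
    P_R2 = (0.07945 - 0)²/18 = 0.0003507 W
    P_R3 = (0.07945 - 0.00002095)²/91000 = 0.00000006934 W
    P_R4 = (0 - 0.00002095)²/24 = 0.00000000001829 W
  P_total = P_R1 + P_R2 + P_R3 + P_R4 = 0.05298 W

Final answers:
1. V_1 = 0.07945 V
2. I_R2 = 0.004414 A
3. P_R2 = 0.0003507 W
4. P_total = 0.05298 W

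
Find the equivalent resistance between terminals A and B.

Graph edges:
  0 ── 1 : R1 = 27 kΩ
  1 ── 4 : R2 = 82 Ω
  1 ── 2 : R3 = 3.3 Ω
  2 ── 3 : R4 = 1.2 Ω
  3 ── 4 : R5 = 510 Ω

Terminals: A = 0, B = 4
Reduce the network between node 0 (A) and node 4 (B) by series/parallel combination:
  Rs1 = R3 + R4 (series, joined only at node 2) = 3.3 + 1.2 = 4.5 Ω
  Rs2 = R5 + Rs1 (series, joined only at node 3) = 510 + 4.5 = 514.5 Ω
  Rp1 = R2 ‖ Rs2 (parallel, both between nodes 1 and 4) = 1/(1/82 + 1/514.5) = 70.73 Ω
  Rs3 = R1 + Rp1 (series, joined only at node 1) = 27000 + 70.73 = 27070 Ω
R_eq = 27.07 kΩ

Final answer: 27.07 kΩ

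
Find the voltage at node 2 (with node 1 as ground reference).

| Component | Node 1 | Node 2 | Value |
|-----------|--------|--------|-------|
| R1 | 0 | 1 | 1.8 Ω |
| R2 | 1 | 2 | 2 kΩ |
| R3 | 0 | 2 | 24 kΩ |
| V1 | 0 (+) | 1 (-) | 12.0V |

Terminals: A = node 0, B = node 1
Nodal analysis, taking node 1 as the 0 V reference.
Source V1 fixes V_0 = 12 V.
KCL at each unknown node (sum of currents leaving = 0; resistances in Ω):
  Node 2: (V_2 - 0)/2000 + (V_2 - 12)/24000 = 0
Collecting terms: 0.0005417 × V_2 = 0.0005  =>  V_2 = 0.9231 V
The requested potential is V_2 = 0.9231 V.

Final answer: V_2 = 0.9231 V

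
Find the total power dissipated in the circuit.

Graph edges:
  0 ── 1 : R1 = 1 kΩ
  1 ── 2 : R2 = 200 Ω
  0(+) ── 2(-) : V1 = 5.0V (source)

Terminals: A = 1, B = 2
Nodal analysis, taking node 2 as the 0 V reference.
Source V1 fixes V_0 = 5 V.
KCL at each unknown node (sum of currents leaving = 0; resistances in Ω):
  Node 1: (V_1 - 5)/1000 + (V_1 - 0)/200 = 0
Collecting terms: 0.006 × V_1 = 0.005  =>  V_1 = 0.8333 V
Power in each resistor, P = (ΔV)²/R:
  P_R1 = (5 - 0.8333)²/1000 = 0.01736 W
  P_R2 = (0.8333 - 0)²/200 = 0.003472 W
P_total = P_R1 + P_R2 = 0.02083 W

Final answer: 0.02083 W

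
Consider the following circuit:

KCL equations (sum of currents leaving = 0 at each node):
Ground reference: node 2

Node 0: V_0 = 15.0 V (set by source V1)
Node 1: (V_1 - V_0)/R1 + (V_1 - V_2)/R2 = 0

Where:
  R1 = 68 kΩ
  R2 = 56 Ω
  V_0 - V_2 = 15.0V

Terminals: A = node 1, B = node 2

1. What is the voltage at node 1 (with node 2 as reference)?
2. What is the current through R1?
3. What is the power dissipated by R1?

Nodal analysis, taking node 2 as the 0 V reference.
Source V1 fixes V_0 = 15 V.
KCL at each unknown node (sum of currents leaving = 0; resistances in Ω):
  Node 1: (V_1 - 15)/68000 + (V_1 - 0)/56 = 0
Collecting terms: 0.01787 × V_1 = 0.0002206  =>  V_1 = 0.01234 V
Part 1:
  Read off the nodal solution: V_1 = 0.01234 V
Part 2:
  I_R1 = (V_0 - V_1)/R1 = (15 - 0.01234)/68000 = 0.0002204 A
  Magnitude: I_R1 = 0.0002204 A
Part 3:
  I_R1 = (V_0 - V_1)/R1 = (15 - 0.01234)/68000 = 0.0002204 A
  P_R1 = I_R1² × R1 = (0.0002204)² × 68000 = 0.003303 W

Final answers:
1. V_1 = 0.01234 V
2. I_R1 = 0.0002204 A
3. P_R1 = 0.003303 W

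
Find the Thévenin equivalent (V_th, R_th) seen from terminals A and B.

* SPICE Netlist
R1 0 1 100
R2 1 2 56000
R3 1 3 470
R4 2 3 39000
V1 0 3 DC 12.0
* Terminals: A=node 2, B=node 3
Step 1 — V_th is the open-circuit voltage V_A - V_B (nothing connected across the terminals).
Nodal analysis, taking node 3 as the 0 V reference.
Source V1 fixes V_0 = 12 V.
KCL at each unknown node (sum of currents leaving = 0; resistances in Ω):
  Node 1: (V_1 - 12)/100 + (V_1 - V_2)/56000 + (V_1 - 0)/470 = 0
  Node 2: (V_2 - V_1)/56000 + (V_2 - 0)/39000 = 0
Collecting terms (coefficients in siemens):
  0.01215·V_1 - 0.00001786·V_2 = 0.12
  0.0000435·V_2 - 0.00001786·V_1 = 0
Determinant D = (0.01215)(0.0000435) - (-0.00001786)(-0.00001786) = 0.000000528
V_1 = [(0.12)(0.0000435) - (-0.00001786)(0)]/D = 9.886 V
V_2 = [(0.01215)(0) - (0.12)(-0.00001786)]/D = 4.059 V
V_th = V_2 - V_3 = 4.059 - 0 = 4.059 V
Step 2 — R_th: zero the source — replace V1 by a short circuit (node 3 merges into node 0) — and find the resistance seen between A (node 2) and B (node 0).
Reduce the network between node 2 (A) and node 0 (B) by series/parallel combination:
  Rp1 = R1 ‖ R3 (parallel, both between nodes 0 and 1) = 1/(1/100 + 1/470) = 82.46 Ω
  Rs1 = R2 + Rp1 (series, joined only at node 1) = 56000 + 82.46 = 56080 Ω
  Rp2 = R4 ‖ Rs1 (parallel, both between nodes 0 and 2) = 1/(1/39000 + 1/56080) = 23000 Ω
R_th = 23 kΩ

Final answer: V_th = 4.059 V, R_th = 23 kΩ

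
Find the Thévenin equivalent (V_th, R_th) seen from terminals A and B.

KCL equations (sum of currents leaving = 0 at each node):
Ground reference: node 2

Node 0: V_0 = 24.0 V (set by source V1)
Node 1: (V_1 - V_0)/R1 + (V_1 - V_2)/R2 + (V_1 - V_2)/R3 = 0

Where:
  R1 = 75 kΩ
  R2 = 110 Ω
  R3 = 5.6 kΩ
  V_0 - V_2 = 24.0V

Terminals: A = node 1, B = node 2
Step 1 — V_th is the open-circuit voltage V_A - V_B (nothing connected across the terminals).
Nodal analysis, taking node 2 as the 0 V reference.
Source V1 fixes V_0 = 24 V.
KCL at each unknown node (sum of currents leaving = 0; resistances in Ω):
  Node 1: (V_1 - 24)/75000 + (V_1 - 0)/110 + (V_1 - 0)/5600 = 0
Collecting terms: 0.009283 × V_1 = 0.00032  =>  V_1 = 0.03447 V
V_th = V_1 - V_2 = 0.03447 - 0 = 0.03447 V
Step 2 — R_th: zero the source — replace V1 by a short circuit (node 2 merges into node 0) — and find the resistance seen between A (node 1) and B (node 0).
Reduce the network between node 1 (A) and node 0 (B) by series/parallel combination:
  Rp1 = R1 ‖ R2 ‖ R3 (parallel, all between nodes 0 and 1) = 1/(1/75000 + 1/110 + 1/5600) = 107.7 Ω
R_th = 107.7 Ω

Final answer: V_th = 0.03447 V, R_th = 107.7 Ω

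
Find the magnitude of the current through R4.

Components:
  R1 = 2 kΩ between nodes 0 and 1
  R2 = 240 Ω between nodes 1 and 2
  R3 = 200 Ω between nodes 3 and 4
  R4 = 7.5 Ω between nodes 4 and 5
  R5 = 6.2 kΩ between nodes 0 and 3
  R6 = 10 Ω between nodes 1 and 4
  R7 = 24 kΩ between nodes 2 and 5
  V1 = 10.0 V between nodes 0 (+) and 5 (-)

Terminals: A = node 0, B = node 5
Nodal analysis, taking node 5 as the 0 V reference.
Source V1 fixes V_0 = 10 V.
KCL at each unknown node (sum of currents leaving = 0; resistances in Ω):
  Node 1: (V_1 - 10)/2000 + (V_1 - V_2)/240 + (V_1 - V_4)/10 = 0
  Node 2: (V_2 - V_1)/240 + (V_2 - 0)/24000 = 0
  Node 3: (V_3 - V_4)/200 + (V_3 - 10)/6200 = 0
  Node 4: (V_4 - V_3)/200 + (V_4 - 0)/7.5 + (V_4 - V_1)/10 = 0
Collecting terms (coefficients in siemens):
  0.1047·V_1 - 0.004167·V_2 - 0.1·V_4 = 0.005
  0.004208·V_2 - 0.004167·V_1 = 0
  0.005161·V_3 - 0.005·V_4 = 0.001613
  0.2383·V_4 - 0.1·V_1 - 0.005·V_3 = 0
Solving these 4 simultaneous equations (Gaussian elimination) gives:
  V_1 = 0.09823 V, V_2 = 0.09726 V, V_3 = 0.3597 V, V_4 = 0.04876 V
I_R4 = (V_4 - V_5)/R4 = (0.04876 - 0)/7.5 = 0.006502 A
|I_R4| = 0.006502 A

Final answer: |I_R4| = 0.006502 A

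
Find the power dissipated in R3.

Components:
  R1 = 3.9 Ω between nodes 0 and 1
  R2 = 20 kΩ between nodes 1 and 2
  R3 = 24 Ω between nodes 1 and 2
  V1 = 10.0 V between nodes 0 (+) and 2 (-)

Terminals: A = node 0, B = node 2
Nodal analysis, taking node 2 as the 0 V reference.
Source V1 fixes V_0 = 10 V.
KCL at each unknown node (sum of currents leaving = 0; resistances in Ω):
  Node 1: (V_1 - 10)/3.9 + (V_1 - 0)/20000 + (V_1 - 0)/24 = 0
Collecting terms: 0.2981 × V_1 = 2.564  =>  V_1 = 8.601 V
I_R3 = (V_1 - V_2)/R3 = (8.601 - 0)/24 = 0.3584 A
P_R3 = I_R3² × R3 = (0.3584)² × 24 = 3.082 W

Final answer: 3.082 W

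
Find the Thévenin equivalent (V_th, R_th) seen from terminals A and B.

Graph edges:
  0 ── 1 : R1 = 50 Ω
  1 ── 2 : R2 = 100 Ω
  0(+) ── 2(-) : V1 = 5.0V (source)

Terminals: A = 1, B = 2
Step 1 — V_th is the open-circuit voltage V_A - V_B (nothing connected across the terminals).
Nodal analysis, taking node 2 as the 0 V reference.
Source V1 fixes V_0 = 5 V.
KCL at each unknown node (sum of currents leaving = 0; resistances in Ω):
  Node 1: (V_1 - 5)/50 + (V_1 - 0)/100 = 0
Collecting terms: 0.03 × V_1 = 0.1  =>  V_1 = 3.333 V
V_th = V_1 - V_2 = 3.333 - 0 = 3.333 V
Step 2 — R_th: zero the source — replace V1 by a short circuit (node 2 merges into node 0) — and find the resistance seen between A (node 1) and B (node 0).
Reduce the network between node 1 (A) and node 0 (B) by series/parallel combination:
  Rp1 = R1 ‖ R2 (parallel, both between nodes 0 and 1) = 1/(1/50 + 1/100) = 33.33 Ω
R_th = 33.33 Ω

Final answer: V_th = 3.333 V, R_th = 33.33 Ω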